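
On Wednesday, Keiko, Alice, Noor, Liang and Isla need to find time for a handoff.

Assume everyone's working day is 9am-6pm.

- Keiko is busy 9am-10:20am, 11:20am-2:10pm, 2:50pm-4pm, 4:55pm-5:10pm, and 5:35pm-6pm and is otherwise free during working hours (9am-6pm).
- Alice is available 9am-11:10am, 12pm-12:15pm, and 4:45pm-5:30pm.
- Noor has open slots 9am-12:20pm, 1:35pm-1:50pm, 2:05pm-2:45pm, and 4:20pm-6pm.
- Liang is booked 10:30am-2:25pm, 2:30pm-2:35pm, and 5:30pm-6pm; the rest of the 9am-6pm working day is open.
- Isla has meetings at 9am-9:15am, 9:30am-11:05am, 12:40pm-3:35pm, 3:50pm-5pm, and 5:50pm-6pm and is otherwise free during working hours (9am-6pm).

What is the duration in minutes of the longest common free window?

Keiko free within 09:00–18:00: 10:20–11:20, 14:10–14:50, 16:00–16:55, 17:10–17:35.
Liang free within 09:00–18:00: 09:00–10:30, 14:25–14:30, 14:35–17:30.
Isla free within 09:00–18:00: 09:15–09:30, 11:05–12:40, 15:35–15:50, 17:00–17:50.
Keiko ∩ Alice: 10:20–11:10, 16:45–16:55, 17:10–17:30.
Keiko ∩ Alice ∩ Noor: 10:20–11:10, 16:45–16:55, 17:10–17:30.
Keiko ∩ Alice ∩ Noor ∩ Liang: 10:20–10:30, 16:45–16:55, 17:10–17:30.
Keiko ∩ Alice ∩ Noor ∩ Liang ∩ Isla: 17:10–17:30.
Single common window of 20 minutes.

20 minutes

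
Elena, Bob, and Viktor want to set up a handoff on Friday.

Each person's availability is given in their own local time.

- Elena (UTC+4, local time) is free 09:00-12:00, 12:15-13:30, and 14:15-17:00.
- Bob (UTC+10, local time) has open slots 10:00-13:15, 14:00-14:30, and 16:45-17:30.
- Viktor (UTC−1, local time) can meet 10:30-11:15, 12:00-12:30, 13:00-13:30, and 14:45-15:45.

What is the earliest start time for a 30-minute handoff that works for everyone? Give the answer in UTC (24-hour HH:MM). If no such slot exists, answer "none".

none

Elena → UTC: 05:00–08:00, 08:15–09:30, 10:15–13:00.
Bob → UTC: 00:00–03:15, 04:00–04:30, 06:45–07:30.
Viktor → UTC: 11:30–12:15, 13:00–13:30, 14:00–14:30, 15:45–16:45.
Elena ∩ Bob: 06:45–07:30.
Elena ∩ Bob ∩ Viktor: (none).
Windows ≥ 30 min: (none).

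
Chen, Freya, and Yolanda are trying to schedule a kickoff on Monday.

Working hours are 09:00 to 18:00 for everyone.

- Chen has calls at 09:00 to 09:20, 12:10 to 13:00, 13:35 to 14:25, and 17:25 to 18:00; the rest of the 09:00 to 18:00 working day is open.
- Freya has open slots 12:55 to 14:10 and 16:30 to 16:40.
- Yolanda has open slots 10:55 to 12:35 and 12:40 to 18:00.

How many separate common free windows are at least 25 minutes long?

Chen free within 09:00–18:00: 09:20–12:10, 13:00–13:35, 14:25–17:25.
Chen ∩ Freya: 13:00–13:35, 16:30–16:40.
Chen ∩ Freya ∩ Yolanda: 13:00–13:35, 16:30–16:40.
Windows ≥ 25 min: 13:00–13:35.
That's 1 window.

1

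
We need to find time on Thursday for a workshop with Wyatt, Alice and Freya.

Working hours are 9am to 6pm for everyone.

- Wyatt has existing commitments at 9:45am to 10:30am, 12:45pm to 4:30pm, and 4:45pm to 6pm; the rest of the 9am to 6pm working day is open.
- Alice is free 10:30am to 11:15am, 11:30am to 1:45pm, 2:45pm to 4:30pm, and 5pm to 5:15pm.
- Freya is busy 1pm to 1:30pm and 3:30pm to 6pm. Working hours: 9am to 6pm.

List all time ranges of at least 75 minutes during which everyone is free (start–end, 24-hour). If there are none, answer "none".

Wyatt free within 09:00–18:00: 09:00–09:45, 10:30–12:45, 16:30–16:45.
Freya free within 09:00–18:00: 09:00–13:00, 13:30–15:30.
Wyatt ∩ Alice: 10:30–11:15, 11:30–12:45.
Wyatt ∩ Alice ∩ Freya: 10:30–11:15, 11:30–12:45.
Windows ≥ 75 min: 11:30–12:45.

11:30–12:45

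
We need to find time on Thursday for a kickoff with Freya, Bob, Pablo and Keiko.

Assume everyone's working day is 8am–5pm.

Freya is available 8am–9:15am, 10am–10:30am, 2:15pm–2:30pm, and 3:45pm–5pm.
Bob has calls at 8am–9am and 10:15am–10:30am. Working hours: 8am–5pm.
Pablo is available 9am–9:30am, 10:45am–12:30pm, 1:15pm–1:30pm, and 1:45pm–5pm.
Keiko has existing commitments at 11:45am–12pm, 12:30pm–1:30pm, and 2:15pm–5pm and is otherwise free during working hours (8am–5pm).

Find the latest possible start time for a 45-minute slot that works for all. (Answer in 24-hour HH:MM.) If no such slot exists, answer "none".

none

Bob free within 08:00–17:00: 09:00–10:15, 10:30–17:00.
Keiko free within 08:00–17:00: 08:00–11:45, 12:00–12:30, 13:30–14:15.
Freya ∩ Bob: 09:00–09:15, 10:00–10:15, 14:15–14:30, 15:45–17:00.
Freya ∩ Bob ∩ Pablo: 09:00–09:15, 14:15–14:30, 15:45–17:00.
Freya ∩ Bob ∩ Pablo ∩ Keiko: 09:00–09:15.
Windows ≥ 45 min: (none).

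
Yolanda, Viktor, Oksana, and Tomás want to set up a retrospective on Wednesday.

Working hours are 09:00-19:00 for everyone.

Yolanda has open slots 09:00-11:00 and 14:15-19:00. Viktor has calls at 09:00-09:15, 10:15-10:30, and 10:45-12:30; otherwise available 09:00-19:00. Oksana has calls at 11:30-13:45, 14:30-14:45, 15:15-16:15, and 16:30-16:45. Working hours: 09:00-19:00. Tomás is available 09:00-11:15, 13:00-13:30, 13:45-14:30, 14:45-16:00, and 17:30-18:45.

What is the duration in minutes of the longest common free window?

Viktor free within 09:00–19:00: 09:15–10:15, 10:30–10:45, 12:30–19:00.
Oksana free within 09:00–19:00: 09:00–11:30, 13:45–14:30, 14:45–15:15, 16:15–16:30, 16:45–19:00.
Yolanda ∩ Viktor: 09:15–10:15, 10:30–10:45, 14:15–19:00.
Yolanda ∩ Viktor ∩ Oksana: 09:15–10:15, 10:30–10:45, 14:15–14:30, 14:45–15:15, 16:15–16:30, 16:45–19:00.
Yolanda ∩ Viktor ∩ Oksana ∩ Tomás: 09:15–10:15, 10:30–10:45, 14:15–14:30, 14:45–15:15, 17:30–18:45.
Common window lengths: 60, 15, 15, 30, 75 min; longest is 75.

75 minutes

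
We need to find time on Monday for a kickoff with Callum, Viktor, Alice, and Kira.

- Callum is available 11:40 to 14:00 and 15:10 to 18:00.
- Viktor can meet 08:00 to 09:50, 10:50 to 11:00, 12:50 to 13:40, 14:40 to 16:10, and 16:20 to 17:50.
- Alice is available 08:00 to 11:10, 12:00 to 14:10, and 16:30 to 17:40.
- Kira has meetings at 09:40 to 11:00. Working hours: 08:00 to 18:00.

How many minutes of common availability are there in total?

120 minutes

Kira free within 08:00–18:00: 08:00–09:40, 11:00–18:00.
Callum ∩ Viktor: 12:50–13:40, 15:10–16:10, 16:20–17:50.
Callum ∩ Viktor ∩ Alice: 12:50–13:40, 16:30–17:40.
Callum ∩ Viktor ∩ Alice ∩ Kira: 12:50–13:40, 16:30–17:40.
Total common minutes: 50 + 70 = 120.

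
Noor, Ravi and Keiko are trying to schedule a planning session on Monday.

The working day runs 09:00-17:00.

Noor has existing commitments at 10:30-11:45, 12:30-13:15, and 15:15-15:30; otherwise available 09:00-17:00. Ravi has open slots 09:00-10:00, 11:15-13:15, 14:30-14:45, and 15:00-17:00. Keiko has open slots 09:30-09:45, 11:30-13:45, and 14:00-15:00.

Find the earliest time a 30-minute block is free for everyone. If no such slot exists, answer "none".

11:45

Noor free within 09:00–17:00: 09:00–10:30, 11:45–12:30, 13:15–15:15, 15:30–17:00.
Noor ∩ Ravi: 09:00–10:00, 11:45–12:30, 14:30–14:45, 15:00–15:15, 15:30–17:00.
Noor ∩ Ravi ∩ Keiko: 09:30–09:45, 11:45–12:30, 14:30–14:45.
Windows ≥ 30 min: 11:45–12:30.
Earliest such window starts at 11:45.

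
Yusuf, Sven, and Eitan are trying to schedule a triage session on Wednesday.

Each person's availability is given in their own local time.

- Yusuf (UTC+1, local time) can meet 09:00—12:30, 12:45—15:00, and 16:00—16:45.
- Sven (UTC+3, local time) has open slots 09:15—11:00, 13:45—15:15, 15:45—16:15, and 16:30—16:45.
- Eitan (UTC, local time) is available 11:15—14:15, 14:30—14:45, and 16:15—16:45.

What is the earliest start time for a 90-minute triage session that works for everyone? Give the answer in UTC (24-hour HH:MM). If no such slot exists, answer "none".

Yusuf → UTC: 08:00–11:30, 11:45–14:00, 15:00–15:45.
Sven → UTC: 06:15–08:00, 10:45–12:15, 12:45–13:15, 13:30–13:45.
Eitan → UTC: 11:15–14:15, 14:30–14:45, 16:15–16:45.
Yusuf ∩ Sven: 10:45–11:30, 11:45–12:15, 12:45–13:15, 13:30–13:45.
Yusuf ∩ Sven ∩ Eitan: 11:15–11:30, 11:45–12:15, 12:45–13:15, 13:30–13:45.
Windows ≥ 90 min: (none).

none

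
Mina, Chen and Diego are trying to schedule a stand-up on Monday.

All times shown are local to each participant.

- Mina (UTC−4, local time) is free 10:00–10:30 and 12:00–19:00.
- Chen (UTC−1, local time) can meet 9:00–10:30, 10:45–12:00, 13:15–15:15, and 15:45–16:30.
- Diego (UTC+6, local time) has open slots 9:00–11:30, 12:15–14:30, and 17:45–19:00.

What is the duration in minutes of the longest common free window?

Mina → UTC: 14:00–14:30, 16:00–23:00.
Chen → UTC: 10:00–11:30, 11:45–13:00, 14:15–16:15, 16:45–17:30.
Diego → UTC: 03:00–05:30, 06:15–08:30, 11:45–13:00.
Mina ∩ Chen: 14:15–14:30, 16:00–16:15, 16:45–17:30.
Mina ∩ Chen ∩ Diego: (none).
No common window.

0 minutes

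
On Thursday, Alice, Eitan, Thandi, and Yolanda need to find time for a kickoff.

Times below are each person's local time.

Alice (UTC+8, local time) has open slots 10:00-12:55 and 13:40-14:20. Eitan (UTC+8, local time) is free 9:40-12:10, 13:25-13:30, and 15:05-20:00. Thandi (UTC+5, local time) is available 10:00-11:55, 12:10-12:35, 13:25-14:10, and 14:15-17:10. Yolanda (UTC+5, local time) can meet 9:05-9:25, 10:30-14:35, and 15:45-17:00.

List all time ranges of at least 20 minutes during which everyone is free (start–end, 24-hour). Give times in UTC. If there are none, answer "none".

Alice → UTC: 02:00–04:55, 05:40–06:20.
Eitan → UTC: 01:40–04:10, 05:25–05:30, 07:05–12:00.
Thandi → UTC: 05:00–06:55, 07:10–07:35, 08:25–09:10, 09:15–12:10.
Yolanda → UTC: 04:05–04:25, 05:30–09:35, 10:45–12:00.
Alice ∩ Eitan: 02:00–04:10.
Alice ∩ Eitan ∩ Thandi: (none).
Alice ∩ Eitan ∩ Thandi ∩ Yolanda: (none).
Windows ≥ 20 min: (none).

none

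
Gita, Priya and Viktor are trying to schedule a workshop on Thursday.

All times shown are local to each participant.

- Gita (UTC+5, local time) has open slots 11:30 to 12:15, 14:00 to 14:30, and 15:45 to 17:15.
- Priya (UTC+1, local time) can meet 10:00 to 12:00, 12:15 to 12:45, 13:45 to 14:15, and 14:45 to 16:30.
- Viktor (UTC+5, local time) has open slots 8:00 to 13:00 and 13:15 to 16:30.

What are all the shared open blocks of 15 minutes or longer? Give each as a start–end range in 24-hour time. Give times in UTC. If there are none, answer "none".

09:00–09:30, 10:45–11:00, 11:15–11:30

Gita → UTC: 06:30–07:15, 09:00–09:30, 10:45–12:15.
Priya → UTC: 09:00–11:00, 11:15–11:45, 12:45–13:15, 13:45–15:30.
Viktor → UTC: 03:00–08:00, 08:15–11:30.
Gita ∩ Priya: 09:00–09:30, 10:45–11:00, 11:15–11:45.
Gita ∩ Priya ∩ Viktor: 09:00–09:30, 10:45–11:00, 11:15–11:30.
Windows ≥ 15 min: 09:00–09:30, 10:45–11:00, 11:15–11:30.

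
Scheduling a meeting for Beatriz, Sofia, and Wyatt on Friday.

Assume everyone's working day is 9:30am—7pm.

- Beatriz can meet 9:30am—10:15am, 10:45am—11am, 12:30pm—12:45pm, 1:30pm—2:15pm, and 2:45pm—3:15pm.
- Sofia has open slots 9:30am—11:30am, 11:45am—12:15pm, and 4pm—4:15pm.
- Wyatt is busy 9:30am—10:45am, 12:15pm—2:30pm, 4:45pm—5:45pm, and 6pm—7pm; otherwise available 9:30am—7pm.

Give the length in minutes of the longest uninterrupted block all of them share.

15 minutes

Wyatt free within 09:30–19:00: 10:45–12:15, 14:30–16:45, 17:45–18:00.
Beatriz ∩ Sofia: 09:30–10:15, 10:45–11:00.
Beatriz ∩ Sofia ∩ Wyatt: 10:45–11:00.
Single common window of 15 minutes.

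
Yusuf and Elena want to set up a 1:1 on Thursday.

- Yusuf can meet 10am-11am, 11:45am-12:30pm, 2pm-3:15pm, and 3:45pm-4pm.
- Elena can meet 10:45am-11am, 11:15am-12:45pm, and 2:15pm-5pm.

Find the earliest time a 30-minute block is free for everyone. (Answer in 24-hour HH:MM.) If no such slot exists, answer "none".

11:45

Yusuf ∩ Elena: 10:45–11:00, 11:45–12:30, 14:15–15:15, 15:45–16:00.
Windows ≥ 30 min: 11:45–12:30, 14:15–15:15.
Earliest such window starts at 11:45.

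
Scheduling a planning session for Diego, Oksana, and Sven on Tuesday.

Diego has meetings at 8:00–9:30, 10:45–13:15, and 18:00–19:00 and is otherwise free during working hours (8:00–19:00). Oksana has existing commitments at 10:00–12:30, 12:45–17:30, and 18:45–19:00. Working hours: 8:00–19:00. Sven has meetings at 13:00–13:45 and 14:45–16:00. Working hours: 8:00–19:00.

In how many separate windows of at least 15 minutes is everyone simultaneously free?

2

Diego free within 08:00–19:00: 09:30–10:45, 13:15–18:00.
Oksana free within 08:00–19:00: 08:00–10:00, 12:30–12:45, 17:30–18:45.
Sven free within 08:00–19:00: 08:00–13:00, 13:45–14:45, 16:00–19:00.
Diego ∩ Oksana: 09:30–10:00, 17:30–18:00.
Diego ∩ Oksana ∩ Sven: 09:30–10:00, 17:30–18:00.
Windows ≥ 15 min: 09:30–10:00, 17:30–18:00.
That's 2 windows.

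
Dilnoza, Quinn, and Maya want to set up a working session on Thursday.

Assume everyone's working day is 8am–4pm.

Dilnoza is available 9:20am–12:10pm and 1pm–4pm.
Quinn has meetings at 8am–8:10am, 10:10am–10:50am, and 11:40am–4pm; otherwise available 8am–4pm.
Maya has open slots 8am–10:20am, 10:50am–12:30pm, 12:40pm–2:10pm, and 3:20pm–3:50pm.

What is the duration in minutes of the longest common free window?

Quinn free within 08:00–16:00: 08:10–10:10, 10:50–11:40.
Dilnoza ∩ Quinn: 09:20–10:10, 10:50–11:40.
Dilnoza ∩ Quinn ∩ Maya: 09:20–10:10, 10:50–11:40.
Common window lengths: 50, 50 min; longest is 50.

50 minutes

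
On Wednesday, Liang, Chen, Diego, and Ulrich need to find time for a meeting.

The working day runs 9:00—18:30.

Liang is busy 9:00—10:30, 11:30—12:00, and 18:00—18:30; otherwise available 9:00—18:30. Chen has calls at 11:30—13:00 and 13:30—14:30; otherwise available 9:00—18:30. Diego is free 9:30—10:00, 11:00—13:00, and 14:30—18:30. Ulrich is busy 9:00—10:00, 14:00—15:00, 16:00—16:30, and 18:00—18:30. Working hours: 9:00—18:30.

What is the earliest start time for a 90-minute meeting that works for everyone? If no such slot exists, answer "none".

16:30

Liang free within 09:00–18:30: 10:30–11:30, 12:00–18:00.
Chen free within 09:00–18:30: 09:00–11:30, 13:00–13:30, 14:30–18:30.
Ulrich free within 09:00–18:30: 10:00–14:00, 15:00–16:00, 16:30–18:00.
Liang ∩ Chen: 10:30–11:30, 13:00–13:30, 14:30–18:00.
Liang ∩ Chen ∩ Diego: 11:00–11:30, 14:30–18:00.
Liang ∩ Chen ∩ Diego ∩ Ulrich: 11:00–11:30, 15:00–16:00, 16:30–18:00.
Windows ≥ 90 min: 16:30–18:00.
Earliest such window starts at 16:30.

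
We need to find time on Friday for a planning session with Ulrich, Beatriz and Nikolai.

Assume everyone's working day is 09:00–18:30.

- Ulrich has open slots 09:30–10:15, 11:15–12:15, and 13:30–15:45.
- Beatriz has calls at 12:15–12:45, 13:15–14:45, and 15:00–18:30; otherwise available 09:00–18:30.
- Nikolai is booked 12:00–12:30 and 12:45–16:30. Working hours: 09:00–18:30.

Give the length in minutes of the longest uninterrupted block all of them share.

45 minutes

Beatriz free within 09:00–18:30: 09:00–12:15, 12:45–13:15, 14:45–15:00.
Nikolai free within 09:00–18:30: 09:00–12:00, 12:30–12:45, 16:30–18:30.
Ulrich ∩ Beatriz: 09:30–10:15, 11:15–12:15, 14:45–15:00.
Ulrich ∩ Beatriz ∩ Nikolai: 09:30–10:15, 11:15–12:00.
Common window lengths: 45, 45 min; longest is 45.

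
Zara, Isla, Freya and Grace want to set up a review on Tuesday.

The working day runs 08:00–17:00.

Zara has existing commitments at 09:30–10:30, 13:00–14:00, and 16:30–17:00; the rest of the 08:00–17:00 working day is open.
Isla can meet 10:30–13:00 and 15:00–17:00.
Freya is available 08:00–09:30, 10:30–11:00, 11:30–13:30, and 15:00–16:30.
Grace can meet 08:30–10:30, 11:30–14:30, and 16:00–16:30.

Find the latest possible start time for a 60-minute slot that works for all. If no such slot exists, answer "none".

12:00

Zara free within 08:00–17:00: 08:00–09:30, 10:30–13:00, 14:00–16:30.
Zara ∩ Isla: 10:30–13:00, 15:00–16:30.
Zara ∩ Isla ∩ Freya: 10:30–11:00, 11:30–13:00, 15:00–16:30.
Zara ∩ Isla ∩ Freya ∩ Grace: 11:30–13:00, 16:00–16:30.
Windows ≥ 60 min: 11:30–13:00.
Latest start in the last window 11:30–13:00 is 13:00 − 60 min = 12:00.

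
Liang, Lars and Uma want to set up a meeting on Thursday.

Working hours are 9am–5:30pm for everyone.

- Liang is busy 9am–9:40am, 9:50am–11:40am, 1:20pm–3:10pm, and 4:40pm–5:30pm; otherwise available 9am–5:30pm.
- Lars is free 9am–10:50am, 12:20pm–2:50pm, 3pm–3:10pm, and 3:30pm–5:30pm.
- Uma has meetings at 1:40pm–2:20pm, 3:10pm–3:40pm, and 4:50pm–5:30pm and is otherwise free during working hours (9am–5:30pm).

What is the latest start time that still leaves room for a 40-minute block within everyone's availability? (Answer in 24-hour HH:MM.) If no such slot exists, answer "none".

Liang free within 09:00–17:30: 09:40–09:50, 11:40–13:20, 15:10–16:40.
Uma free within 09:00–17:30: 09:00–13:40, 14:20–15:10, 15:40–16:50.
Liang ∩ Lars: 09:40–09:50, 12:20–13:20, 15:30–16:40.
Liang ∩ Lars ∩ Uma: 09:40–09:50, 12:20–13:20, 15:40–16:40.
Windows ≥ 40 min: 12:20–13:20, 15:40–16:40.
Latest start in the last window 15:40–16:40 is 16:40 − 40 min = 16:00.

16:00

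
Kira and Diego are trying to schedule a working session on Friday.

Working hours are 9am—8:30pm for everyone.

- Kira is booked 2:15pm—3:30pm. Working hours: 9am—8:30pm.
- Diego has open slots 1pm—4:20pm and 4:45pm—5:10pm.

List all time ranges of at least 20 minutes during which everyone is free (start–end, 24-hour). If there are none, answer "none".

13:00–14:15, 15:30–16:20, 16:45–17:10

Kira free within 09:00–20:30: 09:00–14:15, 15:30–20:30.
Kira ∩ Diego: 13:00–14:15, 15:30–16:20, 16:45–17:10.
Windows ≥ 20 min: 13:00–14:15, 15:30–16:20, 16:45–17:10.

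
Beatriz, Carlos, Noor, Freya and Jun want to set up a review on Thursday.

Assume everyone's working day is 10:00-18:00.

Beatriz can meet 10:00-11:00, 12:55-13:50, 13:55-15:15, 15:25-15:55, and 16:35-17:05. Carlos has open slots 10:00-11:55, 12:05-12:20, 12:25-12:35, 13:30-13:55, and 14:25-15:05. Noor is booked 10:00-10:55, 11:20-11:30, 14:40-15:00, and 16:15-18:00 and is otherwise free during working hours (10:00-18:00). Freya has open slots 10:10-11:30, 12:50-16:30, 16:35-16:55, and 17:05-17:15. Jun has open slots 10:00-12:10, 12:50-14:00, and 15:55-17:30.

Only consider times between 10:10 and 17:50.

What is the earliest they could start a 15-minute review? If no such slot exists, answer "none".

13:30

Noor free within 10:00–18:00: 10:55–11:20, 11:30–14:40, 15:00–16:15.
Beatriz ∩ Carlos: 10:00–11:00, 13:30–13:50, 14:25–15:05.
Beatriz ∩ Carlos ∩ Noor: 10:55–11:00, 13:30–13:50, 14:25–14:40, 15:00–15:05.
Beatriz ∩ Carlos ∩ Noor ∩ Freya: 10:55–11:00, 13:30–13:50, 14:25–14:40, 15:00–15:05.
Beatriz ∩ Carlos ∩ Noor ∩ Freya ∩ Jun: 10:55–11:00, 13:30–13:50.
Restricted to 10:10–17:50: 10:55–11:00, 13:30–13:50.
Windows ≥ 15 min: 13:30–13:50.
Earliest such window starts at 13:30.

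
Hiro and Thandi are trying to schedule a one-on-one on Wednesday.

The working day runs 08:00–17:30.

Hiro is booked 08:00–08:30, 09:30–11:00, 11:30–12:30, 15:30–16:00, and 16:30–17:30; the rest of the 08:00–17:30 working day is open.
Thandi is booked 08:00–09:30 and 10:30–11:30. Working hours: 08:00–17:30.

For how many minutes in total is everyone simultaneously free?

210 minutes

Hiro free within 08:00–17:30: 08:30–09:30, 11:00–11:30, 12:30–15:30, 16:00–16:30.
Thandi free within 08:00–17:30: 09:30–10:30, 11:30–17:30.
Hiro ∩ Thandi: 12:30–15:30, 16:00–16:30.
Total common minutes: 180 + 30 = 210.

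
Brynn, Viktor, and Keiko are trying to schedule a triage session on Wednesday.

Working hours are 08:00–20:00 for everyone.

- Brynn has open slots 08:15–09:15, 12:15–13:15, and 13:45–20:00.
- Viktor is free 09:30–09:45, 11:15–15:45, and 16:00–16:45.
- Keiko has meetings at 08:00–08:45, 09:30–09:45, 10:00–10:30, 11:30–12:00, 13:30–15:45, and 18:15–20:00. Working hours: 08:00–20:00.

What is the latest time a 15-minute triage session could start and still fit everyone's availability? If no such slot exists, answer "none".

Keiko free within 08:00–20:00: 08:45–09:30, 09:45–10:00, 10:30–11:30, 12:00–13:30, 15:45–18:15.
Brynn ∩ Viktor: 12:15–13:15, 13:45–15:45, 16:00–16:45.
Brynn ∩ Viktor ∩ Keiko: 12:15–13:15, 16:00–16:45.
Windows ≥ 15 min: 12:15–13:15, 16:00–16:45.
Latest start in the last window 16:00–16:45 is 16:45 − 15 min = 16:30.

16:30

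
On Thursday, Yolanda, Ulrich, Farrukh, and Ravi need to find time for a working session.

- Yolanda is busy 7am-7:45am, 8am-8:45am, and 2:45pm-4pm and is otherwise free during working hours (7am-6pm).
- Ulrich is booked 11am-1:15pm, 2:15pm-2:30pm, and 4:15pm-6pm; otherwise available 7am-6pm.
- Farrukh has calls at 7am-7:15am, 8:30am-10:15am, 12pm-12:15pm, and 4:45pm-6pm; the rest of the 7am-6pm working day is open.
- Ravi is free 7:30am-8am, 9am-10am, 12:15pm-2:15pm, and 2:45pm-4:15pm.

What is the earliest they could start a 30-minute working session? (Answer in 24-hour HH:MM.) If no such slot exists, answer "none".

13:15

Yolanda free within 07:00–18:00: 07:45–08:00, 08:45–14:45, 16:00–18:00.
Ulrich free within 07:00–18:00: 07:00–11:00, 13:15–14:15, 14:30–16:15.
Farrukh free within 07:00–18:00: 07:15–08:30, 10:15–12:00, 12:15–16:45.
Yolanda ∩ Ulrich: 07:45–08:00, 08:45–11:00, 13:15–14:15, 14:30–14:45, 16:00–16:15.
Yolanda ∩ Ulrich ∩ Farrukh: 07:45–08:00, 10:15–11:00, 13:15–14:15, 14:30–14:45, 16:00–16:15.
Yolanda ∩ Ulrich ∩ Farrukh ∩ Ravi: 07:45–08:00, 13:15–14:15, 16:00–16:15.
Windows ≥ 30 min: 13:15–14:15.
Earliest such window starts at 13:15.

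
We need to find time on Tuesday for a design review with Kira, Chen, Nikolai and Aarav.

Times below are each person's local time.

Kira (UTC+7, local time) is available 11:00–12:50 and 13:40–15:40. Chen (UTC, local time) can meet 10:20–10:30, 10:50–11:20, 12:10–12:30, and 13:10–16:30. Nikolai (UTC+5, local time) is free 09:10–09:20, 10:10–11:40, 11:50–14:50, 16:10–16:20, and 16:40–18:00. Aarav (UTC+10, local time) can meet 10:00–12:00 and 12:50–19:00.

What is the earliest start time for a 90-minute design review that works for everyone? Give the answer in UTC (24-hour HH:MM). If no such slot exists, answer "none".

Kira → UTC: 04:00–05:50, 06:40–08:40.
Chen → UTC: 10:20–10:30, 10:50–11:20, 12:10–12:30, 13:10–16:30.
Nikolai → UTC: 04:10–04:20, 05:10–06:40, 06:50–09:50, 11:10–11:20, 11:40–13:00.
Aarav → UTC: 00:00–02:00, 02:50–09:00.
Kira ∩ Chen: (none).
Kira ∩ Chen ∩ Nikolai: (none).
Kira ∩ Chen ∩ Nikolai ∩ Aarav: (none).
Windows ≥ 90 min: (none).

none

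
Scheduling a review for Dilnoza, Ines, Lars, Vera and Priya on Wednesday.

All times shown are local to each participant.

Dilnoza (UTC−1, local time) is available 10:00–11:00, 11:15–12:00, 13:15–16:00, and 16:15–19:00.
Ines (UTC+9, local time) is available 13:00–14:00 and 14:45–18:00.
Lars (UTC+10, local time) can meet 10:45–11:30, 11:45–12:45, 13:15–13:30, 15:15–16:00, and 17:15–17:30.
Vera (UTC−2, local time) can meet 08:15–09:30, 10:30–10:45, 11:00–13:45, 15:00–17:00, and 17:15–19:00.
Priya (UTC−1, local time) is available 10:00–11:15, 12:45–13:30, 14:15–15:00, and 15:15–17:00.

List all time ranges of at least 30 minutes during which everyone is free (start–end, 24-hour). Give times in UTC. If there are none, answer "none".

none

Dilnoza → UTC: 11:00–12:00, 12:15–13:00, 14:15–17:00, 17:15–20:00.
Ines → UTC: 04:00–05:00, 05:45–09:00.
Lars → UTC: 00:45–01:30, 01:45–02:45, 03:15–03:30, 05:15–06:00, 07:15–07:30.
Vera → UTC: 10:15–11:30, 12:30–12:45, 13:00–15:45, 17:00–19:00, 19:15–21:00.
Priya → UTC: 11:00–12:15, 13:45–14:30, 15:15–16:00, 16:15–18:00.
Dilnoza ∩ Ines: (none).
Dilnoza ∩ Ines ∩ Lars: (none).
Dilnoza ∩ Ines ∩ Lars ∩ Vera: (none).
Dilnoza ∩ Ines ∩ Lars ∩ Vera ∩ Priya: (none).
Windows ≥ 30 min: (none).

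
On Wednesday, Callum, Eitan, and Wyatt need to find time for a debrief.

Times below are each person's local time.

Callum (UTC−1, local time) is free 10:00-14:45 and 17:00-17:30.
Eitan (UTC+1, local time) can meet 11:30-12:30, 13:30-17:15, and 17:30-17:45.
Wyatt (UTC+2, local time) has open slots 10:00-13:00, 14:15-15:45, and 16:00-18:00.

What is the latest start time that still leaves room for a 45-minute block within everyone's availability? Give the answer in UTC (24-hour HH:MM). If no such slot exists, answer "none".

15:00

Callum → UTC: 11:00–15:45, 18:00–18:30.
Eitan → UTC: 10:30–11:30, 12:30–16:15, 16:30–16:45.
Wyatt → UTC: 08:00–11:00, 12:15–13:45, 14:00–16:00.
Callum ∩ Eitan: 11:00–11:30, 12:30–15:45.
Callum ∩ Eitan ∩ Wyatt: 12:30–13:45, 14:00–15:45.
Windows ≥ 45 min: 12:30–13:45, 14:00–15:45.
Latest start in the last window 14:00–15:45 is 15:45 − 45 min = 15:00.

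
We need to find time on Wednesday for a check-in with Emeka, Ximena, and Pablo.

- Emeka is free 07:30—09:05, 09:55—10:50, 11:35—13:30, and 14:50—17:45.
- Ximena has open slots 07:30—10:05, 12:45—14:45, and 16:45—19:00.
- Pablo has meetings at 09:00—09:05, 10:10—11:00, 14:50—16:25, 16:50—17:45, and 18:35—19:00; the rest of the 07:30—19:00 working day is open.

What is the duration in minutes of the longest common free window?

Pablo free within 07:30–19:00: 07:30–09:00, 09:05–10:10, 11:00–14:50, 16:25–16:50, 17:45–18:35.
Emeka ∩ Ximena: 07:30–09:05, 09:55–10:05, 12:45–13:30, 16:45–17:45.
Emeka ∩ Ximena ∩ Pablo: 07:30–09:00, 09:55–10:05, 12:45–13:30, 16:45–16:50.
Common window lengths: 90, 10, 45, 5 min; longest is 90.

90 minutes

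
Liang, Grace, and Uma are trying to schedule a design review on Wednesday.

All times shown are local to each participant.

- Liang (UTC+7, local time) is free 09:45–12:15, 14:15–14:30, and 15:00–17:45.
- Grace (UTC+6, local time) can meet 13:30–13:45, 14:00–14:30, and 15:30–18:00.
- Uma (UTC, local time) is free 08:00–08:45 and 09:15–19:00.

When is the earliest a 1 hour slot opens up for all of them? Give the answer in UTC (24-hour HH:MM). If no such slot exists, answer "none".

Liang → UTC: 02:45–05:15, 07:15–07:30, 08:00–10:45.
Grace → UTC: 07:30–07:45, 08:00–08:30, 09:30–12:00.
Uma → UTC: 08:00–08:45, 09:15–19:00.
Liang ∩ Grace: 08:00–08:30, 09:30–10:45.
Liang ∩ Grace ∩ Uma: 08:00–08:30, 09:30–10:45.
Windows ≥ 60 min: 09:30–10:45.
Earliest such window starts at 09:30.

09:30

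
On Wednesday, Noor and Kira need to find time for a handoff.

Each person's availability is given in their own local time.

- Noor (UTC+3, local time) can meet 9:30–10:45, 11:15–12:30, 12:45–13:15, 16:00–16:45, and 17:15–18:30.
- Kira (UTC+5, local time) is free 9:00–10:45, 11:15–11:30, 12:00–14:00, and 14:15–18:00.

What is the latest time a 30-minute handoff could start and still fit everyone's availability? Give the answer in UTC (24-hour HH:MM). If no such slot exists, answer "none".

09:45

Noor → UTC: 06:30–07:45, 08:15–09:30, 09:45–10:15, 13:00–13:45, 14:15–15:30.
Kira → UTC: 04:00–05:45, 06:15–06:30, 07:00–09:00, 09:15–13:00.
Noor ∩ Kira: 07:00–07:45, 08:15–09:00, 09:15–09:30, 09:45–10:15.
Windows ≥ 30 min: 07:00–07:45, 08:15–09:00, 09:45–10:15.
Latest start in the last window 09:45–10:15 is 10:15 − 30 min = 09:45.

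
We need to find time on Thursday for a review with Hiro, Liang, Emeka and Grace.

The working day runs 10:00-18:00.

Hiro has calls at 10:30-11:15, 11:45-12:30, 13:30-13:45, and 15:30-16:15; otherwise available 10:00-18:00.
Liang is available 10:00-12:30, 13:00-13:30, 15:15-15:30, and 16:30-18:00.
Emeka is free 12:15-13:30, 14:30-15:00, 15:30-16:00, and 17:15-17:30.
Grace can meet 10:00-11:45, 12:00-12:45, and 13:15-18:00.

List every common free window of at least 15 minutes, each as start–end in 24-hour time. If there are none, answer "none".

13:15–13:30, 17:15–17:30

Hiro free within 10:00–18:00: 10:00–10:30, 11:15–11:45, 12:30–13:30, 13:45–15:30, 16:15–18:00.
Hiro ∩ Liang: 10:00–10:30, 11:15–11:45, 13:00–13:30, 15:15–15:30, 16:30–18:00.
Hiro ∩ Liang ∩ Emeka: 13:00–13:30, 17:15–17:30.
Hiro ∩ Liang ∩ Emeka ∩ Grace: 13:15–13:30, 17:15–17:30.
Windows ≥ 15 min: 13:15–13:30, 17:15–17:30.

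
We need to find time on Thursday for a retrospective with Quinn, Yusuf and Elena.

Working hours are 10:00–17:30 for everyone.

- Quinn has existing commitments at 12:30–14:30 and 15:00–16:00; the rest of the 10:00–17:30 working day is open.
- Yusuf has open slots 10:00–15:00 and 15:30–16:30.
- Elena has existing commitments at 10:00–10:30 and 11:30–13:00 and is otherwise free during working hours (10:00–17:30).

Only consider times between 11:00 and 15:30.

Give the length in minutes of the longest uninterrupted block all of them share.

Quinn free within 10:00–17:30: 10:00–12:30, 14:30–15:00, 16:00–17:30.
Elena free within 10:00–17:30: 10:30–11:30, 13:00–17:30.
Quinn ∩ Yusuf: 10:00–12:30, 14:30–15:00, 16:00–16:30.
Quinn ∩ Yusuf ∩ Elena: 10:30–11:30, 14:30–15:00, 16:00–16:30.
Restricted to 11:00–15:30: 11:00–11:30, 14:30–15:00.
Common window lengths: 30, 30 min; longest is 30.

30 minutes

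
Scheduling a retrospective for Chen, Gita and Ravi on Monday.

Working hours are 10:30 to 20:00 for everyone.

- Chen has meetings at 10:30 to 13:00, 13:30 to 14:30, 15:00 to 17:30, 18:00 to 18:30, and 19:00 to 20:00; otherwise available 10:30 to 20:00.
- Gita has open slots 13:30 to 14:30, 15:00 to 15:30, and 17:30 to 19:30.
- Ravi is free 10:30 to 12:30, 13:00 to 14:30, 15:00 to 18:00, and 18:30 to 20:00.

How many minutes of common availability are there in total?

60 minutes

Chen free within 10:30–20:00: 13:00–13:30, 14:30–15:00, 17:30–18:00, 18:30–19:00.
Chen ∩ Gita: 17:30–18:00, 18:30–19:00.
Chen ∩ Gita ∩ Ravi: 17:30–18:00, 18:30–19:00.
Total common minutes: 30 + 30 = 60.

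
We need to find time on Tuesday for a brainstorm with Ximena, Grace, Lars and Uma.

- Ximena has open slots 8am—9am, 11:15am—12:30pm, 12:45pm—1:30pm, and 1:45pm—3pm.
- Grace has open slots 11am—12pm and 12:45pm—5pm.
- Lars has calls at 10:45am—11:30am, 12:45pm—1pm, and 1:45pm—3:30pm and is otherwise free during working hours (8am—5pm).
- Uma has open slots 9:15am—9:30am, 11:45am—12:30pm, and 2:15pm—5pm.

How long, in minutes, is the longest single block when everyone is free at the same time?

Lars free within 08:00–17:00: 08:00–10:45, 11:30–12:45, 13:00–13:45, 15:30–17:00.
Ximena ∩ Grace: 11:15–12:00, 12:45–13:30, 13:45–15:00.
Ximena ∩ Grace ∩ Lars: 11:30–12:00, 13:00–13:30.
Ximena ∩ Grace ∩ Lars ∩ Uma: 11:45–12:00.
Single common window of 15 minutes.

15 minutes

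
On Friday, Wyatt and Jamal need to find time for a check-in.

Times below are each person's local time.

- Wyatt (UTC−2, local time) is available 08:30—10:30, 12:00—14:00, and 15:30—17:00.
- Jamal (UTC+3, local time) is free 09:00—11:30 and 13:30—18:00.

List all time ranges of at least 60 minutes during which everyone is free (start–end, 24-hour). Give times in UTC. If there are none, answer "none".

Wyatt → UTC: 10:30–12:30, 14:00–16:00, 17:30–19:00.
Jamal → UTC: 06:00–08:30, 10:30–15:00.
Wyatt ∩ Jamal: 10:30–12:30, 14:00–15:00.
Windows ≥ 60 min: 10:30–12:30, 14:00–15:00.

10:30–12:30, 14:00–15:00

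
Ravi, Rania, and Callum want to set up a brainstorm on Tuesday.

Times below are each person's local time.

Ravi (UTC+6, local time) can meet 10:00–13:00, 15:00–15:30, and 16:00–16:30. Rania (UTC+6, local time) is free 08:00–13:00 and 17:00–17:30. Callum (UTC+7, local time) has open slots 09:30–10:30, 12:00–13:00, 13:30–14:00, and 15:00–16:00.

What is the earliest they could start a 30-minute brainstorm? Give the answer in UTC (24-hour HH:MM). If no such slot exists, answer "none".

Ravi → UTC: 04:00–07:00, 09:00–09:30, 10:00–10:30.
Rania → UTC: 02:00–07:00, 11:00–11:30.
Callum → UTC: 02:30–03:30, 05:00–06:00, 06:30–07:00, 08:00–09:00.
Ravi ∩ Rania: 04:00–07:00.
Ravi ∩ Rania ∩ Callum: 05:00–06:00, 06:30–07:00.
Windows ≥ 30 min: 05:00–06:00, 06:30–07:00.
Earliest such window starts at 05:00.

05:00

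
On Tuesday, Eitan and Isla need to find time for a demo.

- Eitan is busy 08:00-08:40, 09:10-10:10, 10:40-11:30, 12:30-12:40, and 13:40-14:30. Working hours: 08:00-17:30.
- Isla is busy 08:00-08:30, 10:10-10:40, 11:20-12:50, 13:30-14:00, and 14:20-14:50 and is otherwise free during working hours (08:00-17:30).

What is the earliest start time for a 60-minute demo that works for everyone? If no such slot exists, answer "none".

14:50

Eitan free within 08:00–17:30: 08:40–09:10, 10:10–10:40, 11:30–12:30, 12:40–13:40, 14:30–17:30.
Isla free within 08:00–17:30: 08:30–10:10, 10:40–11:20, 12:50–13:30, 14:00–14:20, 14:50–17:30.
Eitan ∩ Isla: 08:40–09:10, 12:50–13:30, 14:50–17:30.
Windows ≥ 60 min: 14:50–17:30.
Earliest such window starts at 14:50.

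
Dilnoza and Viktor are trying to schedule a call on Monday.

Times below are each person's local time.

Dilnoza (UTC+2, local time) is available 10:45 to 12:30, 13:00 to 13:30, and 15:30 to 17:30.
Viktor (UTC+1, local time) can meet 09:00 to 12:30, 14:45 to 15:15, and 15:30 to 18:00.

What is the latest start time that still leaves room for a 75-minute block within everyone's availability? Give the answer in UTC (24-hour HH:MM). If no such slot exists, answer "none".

Dilnoza → UTC: 08:45–10:30, 11:00–11:30, 13:30–15:30.
Viktor → UTC: 08:00–11:30, 13:45–14:15, 14:30–17:00.
Dilnoza ∩ Viktor: 08:45–10:30, 11:00–11:30, 13:45–14:15, 14:30–15:30.
Windows ≥ 75 min: 08:45–10:30.
Latest start in the last window 08:45–10:30 is 10:30 − 75 min = 09:15.

09:15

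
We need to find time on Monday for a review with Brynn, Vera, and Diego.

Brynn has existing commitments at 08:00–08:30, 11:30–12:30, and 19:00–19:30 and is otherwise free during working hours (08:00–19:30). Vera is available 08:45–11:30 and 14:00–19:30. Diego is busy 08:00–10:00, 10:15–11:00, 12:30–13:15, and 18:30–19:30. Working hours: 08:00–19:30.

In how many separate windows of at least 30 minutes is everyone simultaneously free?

Brynn free within 08:00–19:30: 08:30–11:30, 12:30–19:00.
Diego free within 08:00–19:30: 10:00–10:15, 11:00–12:30, 13:15–18:30.
Brynn ∩ Vera: 08:45–11:30, 14:00–19:00.
Brynn ∩ Vera ∩ Diego: 10:00–10:15, 11:00–11:30, 14:00–18:30.
Windows ≥ 30 min: 11:00–11:30, 14:00–18:30.
That's 2 windows.

2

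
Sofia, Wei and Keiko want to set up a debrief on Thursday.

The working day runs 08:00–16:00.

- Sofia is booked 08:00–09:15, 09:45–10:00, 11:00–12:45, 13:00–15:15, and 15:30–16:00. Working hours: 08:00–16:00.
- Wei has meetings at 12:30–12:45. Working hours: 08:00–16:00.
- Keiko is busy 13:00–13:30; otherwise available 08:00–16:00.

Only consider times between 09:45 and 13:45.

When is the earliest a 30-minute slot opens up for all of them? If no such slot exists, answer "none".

10:00

Sofia free within 08:00–16:00: 09:15–09:45, 10:00–11:00, 12:45–13:00, 15:15–15:30.
Wei free within 08:00–16:00: 08:00–12:30, 12:45–16:00.
Keiko free within 08:00–16:00: 08:00–13:00, 13:30–16:00.
Sofia ∩ Wei: 09:15–09:45, 10:00–11:00, 12:45–13:00, 15:15–15:30.
Sofia ∩ Wei ∩ Keiko: 09:15–09:45, 10:00–11:00, 12:45–13:00, 15:15–15:30.
Restricted to 09:45–13:45: 10:00–11:00, 12:45–13:00.
Windows ≥ 30 min: 10:00–11:00.
Earliest such window starts at 10:00.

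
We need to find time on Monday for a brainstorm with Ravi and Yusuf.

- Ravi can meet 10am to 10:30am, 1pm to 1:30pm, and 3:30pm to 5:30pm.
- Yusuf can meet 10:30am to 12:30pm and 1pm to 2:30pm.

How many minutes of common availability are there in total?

30 minutes

Ravi ∩ Yusuf: 13:00–13:30.
Total common minutes: 30.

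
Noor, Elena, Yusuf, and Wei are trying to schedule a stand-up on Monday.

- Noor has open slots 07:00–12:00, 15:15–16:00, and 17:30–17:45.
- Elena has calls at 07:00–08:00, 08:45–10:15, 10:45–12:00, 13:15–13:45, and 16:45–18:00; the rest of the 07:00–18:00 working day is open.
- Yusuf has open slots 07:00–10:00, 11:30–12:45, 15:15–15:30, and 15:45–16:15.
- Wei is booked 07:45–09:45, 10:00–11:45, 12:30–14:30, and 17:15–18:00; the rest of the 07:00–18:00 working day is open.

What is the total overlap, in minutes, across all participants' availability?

Elena free within 07:00–18:00: 08:00–08:45, 10:15–10:45, 12:00–13:15, 13:45–16:45.
Wei free within 07:00–18:00: 07:00–07:45, 09:45–10:00, 11:45–12:30, 14:30–17:15.
Noor ∩ Elena: 08:00–08:45, 10:15–10:45, 15:15–16:00.
Noor ∩ Elena ∩ Yusuf: 08:00–08:45, 15:15–15:30, 15:45–16:00.
Noor ∩ Elena ∩ Yusuf ∩ Wei: 15:15–15:30, 15:45–16:00.
Total common minutes: 15 + 15 = 30.

30 minutes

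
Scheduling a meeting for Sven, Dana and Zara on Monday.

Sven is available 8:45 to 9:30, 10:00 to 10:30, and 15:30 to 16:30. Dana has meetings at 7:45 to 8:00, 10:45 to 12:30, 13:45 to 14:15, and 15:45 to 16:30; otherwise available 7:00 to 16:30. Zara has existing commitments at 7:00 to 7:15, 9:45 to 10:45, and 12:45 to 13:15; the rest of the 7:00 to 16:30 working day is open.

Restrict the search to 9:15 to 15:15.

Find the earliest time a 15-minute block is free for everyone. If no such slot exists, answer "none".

09:15

Dana free within 07:00–16:30: 07:00–07:45, 08:00–10:45, 12:30–13:45, 14:15–15:45.
Zara free within 07:00–16:30: 07:15–09:45, 10:45–12:45, 13:15–16:30.
Sven ∩ Dana: 08:45–09:30, 10:00–10:30, 15:30–15:45.
Sven ∩ Dana ∩ Zara: 08:45–09:30, 15:30–15:45.
Restricted to 09:15–15:15: 09:15–09:30.
Windows ≥ 15 min: 09:15–09:30.
Earliest such window starts at 09:15.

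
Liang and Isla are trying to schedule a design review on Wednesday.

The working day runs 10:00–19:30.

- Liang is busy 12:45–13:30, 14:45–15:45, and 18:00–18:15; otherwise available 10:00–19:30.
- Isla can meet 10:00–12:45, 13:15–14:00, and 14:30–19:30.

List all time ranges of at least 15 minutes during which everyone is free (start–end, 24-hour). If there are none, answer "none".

Liang free within 10:00–19:30: 10:00–12:45, 13:30–14:45, 15:45–18:00, 18:15–19:30.
Liang ∩ Isla: 10:00–12:45, 13:30–14:00, 14:30–14:45, 15:45–18:00, 18:15–19:30.
Windows ≥ 15 min: 10:00–12:45, 13:30–14:00, 14:30–14:45, 15:45–18:00, 18:15–19:30.

10:00–12:45, 13:30–14:00, 14:30–14:45, 15:45–18:00, 18:15–19:30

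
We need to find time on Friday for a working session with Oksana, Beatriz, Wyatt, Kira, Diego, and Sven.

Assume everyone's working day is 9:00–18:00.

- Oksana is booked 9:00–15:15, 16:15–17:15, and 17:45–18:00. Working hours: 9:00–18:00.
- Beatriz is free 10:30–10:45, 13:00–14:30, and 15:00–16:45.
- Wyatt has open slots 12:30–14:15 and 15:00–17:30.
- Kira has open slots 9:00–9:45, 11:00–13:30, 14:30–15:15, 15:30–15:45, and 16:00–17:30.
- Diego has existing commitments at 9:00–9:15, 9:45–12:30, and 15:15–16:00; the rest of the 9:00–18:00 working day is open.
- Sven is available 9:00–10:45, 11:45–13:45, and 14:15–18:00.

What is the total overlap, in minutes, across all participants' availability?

15 minutes

Oksana free within 09:00–18:00: 15:15–16:15, 17:15–17:45.
Diego free within 09:00–18:00: 09:15–09:45, 12:30–15:15, 16:00–18:00.
Oksana ∩ Beatriz: 15:15–16:15.
Oksana ∩ Beatriz ∩ Wyatt: 15:15–16:15.
Oksana ∩ Beatriz ∩ Wyatt ∩ Kira: 15:30–15:45, 16:00–16:15.
Oksana ∩ Beatriz ∩ Wyatt ∩ Kira ∩ Diego: 16:00–16:15.
Oksana ∩ Beatriz ∩ Wyatt ∩ Kira ∩ Diego ∩ Sven: 16:00–16:15.
Total common minutes: 15.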